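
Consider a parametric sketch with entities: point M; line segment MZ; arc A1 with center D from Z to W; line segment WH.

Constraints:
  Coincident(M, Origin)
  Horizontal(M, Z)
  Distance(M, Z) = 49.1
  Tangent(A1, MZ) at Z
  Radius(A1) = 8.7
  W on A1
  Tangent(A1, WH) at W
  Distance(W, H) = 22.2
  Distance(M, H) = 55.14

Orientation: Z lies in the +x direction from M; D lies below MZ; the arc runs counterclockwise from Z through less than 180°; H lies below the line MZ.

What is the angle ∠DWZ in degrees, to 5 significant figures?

39.500°

M is at the origin; M and Z share the same y with |MZ| = 49.1 and Z on the +x side, so Z = (49.100, 0.0000). The tangent condition forces DZ to be normal to MZ, so D = Z + (0, -8.7) = (49.100, -8.7000). Since DW ⟂ WH (tangency), |DH| = √(8.7² + 22.2²) = 23.844 regardless of where W sits on A1. So H lies on both circle(M, 55.14) and circle(D, 23.844); the below-MZ intersection is H = (44.796, -32.152). W is the foot of the tangent from H: W = (40.560, -10.360).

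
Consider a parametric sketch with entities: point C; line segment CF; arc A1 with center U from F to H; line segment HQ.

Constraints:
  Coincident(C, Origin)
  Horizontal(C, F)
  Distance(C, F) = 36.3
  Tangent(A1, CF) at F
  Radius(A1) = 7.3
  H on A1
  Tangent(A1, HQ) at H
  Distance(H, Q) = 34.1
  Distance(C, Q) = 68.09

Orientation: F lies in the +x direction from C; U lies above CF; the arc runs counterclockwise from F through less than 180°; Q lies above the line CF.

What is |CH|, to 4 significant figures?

42.85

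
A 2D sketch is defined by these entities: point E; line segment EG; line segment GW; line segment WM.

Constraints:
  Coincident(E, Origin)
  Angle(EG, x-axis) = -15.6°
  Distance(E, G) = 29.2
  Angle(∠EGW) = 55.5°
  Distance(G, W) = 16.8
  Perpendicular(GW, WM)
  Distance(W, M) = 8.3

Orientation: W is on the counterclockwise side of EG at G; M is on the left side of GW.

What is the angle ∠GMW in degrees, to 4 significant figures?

63.71°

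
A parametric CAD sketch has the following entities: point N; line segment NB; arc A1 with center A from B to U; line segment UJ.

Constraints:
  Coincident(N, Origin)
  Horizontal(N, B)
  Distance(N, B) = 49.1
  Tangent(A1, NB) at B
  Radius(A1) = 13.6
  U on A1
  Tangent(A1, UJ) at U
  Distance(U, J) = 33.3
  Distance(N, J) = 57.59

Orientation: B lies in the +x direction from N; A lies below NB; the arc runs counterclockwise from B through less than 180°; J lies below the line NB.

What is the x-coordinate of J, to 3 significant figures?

34.2

Checks: |AU| = 13.60 ✓; ∠(AU, UJ) = 90.00° ✓; |UJ| = 33.30 ✓; |NJ| = 57.59 ✓.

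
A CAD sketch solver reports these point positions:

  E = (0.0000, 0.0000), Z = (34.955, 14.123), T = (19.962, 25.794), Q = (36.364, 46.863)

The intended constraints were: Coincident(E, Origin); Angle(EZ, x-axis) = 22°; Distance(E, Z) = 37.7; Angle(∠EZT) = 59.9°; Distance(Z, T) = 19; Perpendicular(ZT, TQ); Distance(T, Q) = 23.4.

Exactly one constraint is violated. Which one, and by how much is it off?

Distance(T, Q) = 23.4 — off by 3.30.

E = (0.00, 0.00) ✓; EZ at 22.00° ✓; |EZ| = 37.70 ✓; ∠EZT = 59.90° ✓; |ZT| = 19.00 ✓; ∠(ZT, TQ) = 90.00° ✓; |TQ| = 26.70 ✗.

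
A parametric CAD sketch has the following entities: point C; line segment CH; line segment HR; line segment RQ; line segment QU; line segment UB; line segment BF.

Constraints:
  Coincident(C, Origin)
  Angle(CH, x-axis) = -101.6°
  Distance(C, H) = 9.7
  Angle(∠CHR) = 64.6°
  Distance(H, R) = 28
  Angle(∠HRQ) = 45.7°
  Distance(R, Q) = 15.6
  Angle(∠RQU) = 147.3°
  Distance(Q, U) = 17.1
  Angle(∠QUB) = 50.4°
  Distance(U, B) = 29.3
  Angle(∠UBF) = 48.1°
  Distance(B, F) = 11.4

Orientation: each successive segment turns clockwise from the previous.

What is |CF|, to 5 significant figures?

16.483

C is at the origin; CH runs at -101.6° with length 9.7, so H = (-1.9505, -9.5019). ∠CHR = 64.6° gives HR at 143.00° from the x-axis; with |HR| = 28.0, R = (-24.312, 7.3489). ∠HRQ = 45.7° gives RQ at 8.7000° from the x-axis; with |RQ| = 15.6, Q = (-8.8917, 9.7086). ∠RQU = 147.3° gives QU at -24.000° from the x-axis; with |QU| = 17.1, U = (6.7299, 2.7534). ∠QUB = 50.4° gives UB at -153.60° from the x-axis; with |UB| = 29.3, B = (-19.514, -10.274). ∠UBF = 48.1° gives BF at 74.500° from the x-axis; with |BF| = 11.4, F = (-16.468, 0.71099). Then |CF| = |F − C| = 16.483.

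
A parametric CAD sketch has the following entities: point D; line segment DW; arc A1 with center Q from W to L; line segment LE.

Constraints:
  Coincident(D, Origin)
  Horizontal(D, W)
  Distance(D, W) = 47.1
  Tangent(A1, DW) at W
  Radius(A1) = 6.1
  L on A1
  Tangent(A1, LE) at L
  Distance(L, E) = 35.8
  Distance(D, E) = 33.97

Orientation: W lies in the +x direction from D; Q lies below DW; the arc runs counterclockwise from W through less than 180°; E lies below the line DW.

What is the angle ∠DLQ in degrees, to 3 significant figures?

140°

Checks: |QL| = 6.100 ✓; ∠(QL, LE) = 90.00° ✓; |LE| = 35.80 ✓; |DE| = 33.97 ✓.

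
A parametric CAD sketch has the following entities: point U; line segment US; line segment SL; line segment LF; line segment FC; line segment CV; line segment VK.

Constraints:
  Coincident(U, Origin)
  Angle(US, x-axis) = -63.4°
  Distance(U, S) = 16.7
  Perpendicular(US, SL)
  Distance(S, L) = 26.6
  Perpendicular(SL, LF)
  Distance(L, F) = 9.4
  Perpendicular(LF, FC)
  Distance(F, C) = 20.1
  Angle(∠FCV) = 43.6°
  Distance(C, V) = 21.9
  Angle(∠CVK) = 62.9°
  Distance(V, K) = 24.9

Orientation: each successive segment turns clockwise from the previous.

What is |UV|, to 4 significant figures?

31.65

U is at the origin; US runs at -63.4° with length 16.7, so S = (7.478, -14.93). US ⟂ SL, so SL runs at -153.4°; with |SL| = 26.6, L = (-16.31, -26.84). The perpendicularity gives LF at right angles to SL, so LF runs at 116.6°; with |LF| = 9.4, F = (-20.52, -18.44). LF ⟂ FC, so FC runs at 26.60°; with |FC| = 20.1, C = (-2.543, -9.438). ∠FCV = 43.6° gives CV at -109.8° from the x-axis; with |CV| = 21.9, V = (-9.962, -30.04). Then |UV| = |V − U| = 31.65.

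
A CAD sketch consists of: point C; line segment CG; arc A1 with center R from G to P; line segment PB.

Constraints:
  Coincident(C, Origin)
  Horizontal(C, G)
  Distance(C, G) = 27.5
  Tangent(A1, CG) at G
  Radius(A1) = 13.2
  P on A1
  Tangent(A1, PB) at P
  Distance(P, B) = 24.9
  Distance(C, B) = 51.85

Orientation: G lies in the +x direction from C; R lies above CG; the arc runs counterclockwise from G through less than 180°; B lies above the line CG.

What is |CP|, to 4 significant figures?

43.65

Checks: |RP| = 13.20 ✓; ∠(RP, PB) = 90.00° ✓; |PB| = 24.90 ✓; |CB| = 51.85 ✓.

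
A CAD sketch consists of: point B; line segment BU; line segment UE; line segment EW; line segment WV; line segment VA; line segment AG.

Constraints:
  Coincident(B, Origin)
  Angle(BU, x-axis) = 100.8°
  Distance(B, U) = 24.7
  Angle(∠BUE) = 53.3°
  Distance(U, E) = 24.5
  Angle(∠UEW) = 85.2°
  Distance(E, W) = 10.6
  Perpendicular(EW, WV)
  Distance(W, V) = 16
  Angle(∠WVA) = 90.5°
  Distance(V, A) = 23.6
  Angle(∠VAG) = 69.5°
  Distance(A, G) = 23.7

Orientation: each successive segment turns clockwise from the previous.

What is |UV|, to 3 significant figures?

12.0

B is at the origin; BU runs at 100.8° with length 24.7, so U = (-4.63, 24.3). ∠BUE = 53.3° gives UE at -25.9° from the x-axis; with |UE| = 24.5, E = (17.4, 13.6). ∠UEW = 85.2° gives EW at -121° from the x-axis; with |EW| = 10.6, W = (12.0, 4.45). The perpendicularity gives WV at right angles to EW, so WV runs at 149°; with |WV| = 16.0, V = (-1.76, 12.6). Then |UV| = |V − U| = 12.0.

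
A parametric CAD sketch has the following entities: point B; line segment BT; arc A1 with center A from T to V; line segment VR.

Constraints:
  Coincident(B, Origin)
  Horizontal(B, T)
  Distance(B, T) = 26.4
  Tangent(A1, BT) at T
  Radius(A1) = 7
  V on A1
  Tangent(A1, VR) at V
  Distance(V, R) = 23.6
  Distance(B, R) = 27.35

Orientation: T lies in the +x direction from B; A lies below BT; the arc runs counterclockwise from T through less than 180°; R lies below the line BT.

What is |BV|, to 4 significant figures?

20.46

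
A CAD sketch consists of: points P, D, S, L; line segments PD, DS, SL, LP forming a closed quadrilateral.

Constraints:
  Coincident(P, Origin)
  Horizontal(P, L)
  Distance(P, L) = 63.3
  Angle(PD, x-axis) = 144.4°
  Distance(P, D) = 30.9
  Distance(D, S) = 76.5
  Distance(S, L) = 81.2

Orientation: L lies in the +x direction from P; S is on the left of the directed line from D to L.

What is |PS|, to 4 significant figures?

78.25

Checks: |DS| = 76.50 ✓; |SL| = 81.20 ✓.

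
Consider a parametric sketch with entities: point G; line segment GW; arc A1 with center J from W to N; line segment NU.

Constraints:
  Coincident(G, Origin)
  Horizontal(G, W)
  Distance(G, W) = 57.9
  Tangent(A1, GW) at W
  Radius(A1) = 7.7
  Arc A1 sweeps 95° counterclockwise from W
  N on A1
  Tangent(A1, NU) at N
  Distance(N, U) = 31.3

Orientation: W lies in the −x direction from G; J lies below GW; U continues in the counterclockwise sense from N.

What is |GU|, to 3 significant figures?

74.3

G is at the origin; G and W share the same y with |GW| = 57.9 and W on the −x side, so W = (-57.9, 0.00). A1 meets GW tangentially, so JW is at right angles to GW, so J = W + (0, -7.7) = (-57.9, -7.70). On A1, W sits at bearing 90° from J; a 95° counterclockwise sweep puts N at bearing 185°, so N = J + 7.7·(cos 185°, sin 185°) = (-65.6, -8.37). Tangency of A1 to NU means the radius JN is perpendicular to NU, so NU runs along (−sin 185°, cos 185°); with |NU| = 31.3, U = (-62.8, -39.6). Then |GU| = |U − G| = 74.3.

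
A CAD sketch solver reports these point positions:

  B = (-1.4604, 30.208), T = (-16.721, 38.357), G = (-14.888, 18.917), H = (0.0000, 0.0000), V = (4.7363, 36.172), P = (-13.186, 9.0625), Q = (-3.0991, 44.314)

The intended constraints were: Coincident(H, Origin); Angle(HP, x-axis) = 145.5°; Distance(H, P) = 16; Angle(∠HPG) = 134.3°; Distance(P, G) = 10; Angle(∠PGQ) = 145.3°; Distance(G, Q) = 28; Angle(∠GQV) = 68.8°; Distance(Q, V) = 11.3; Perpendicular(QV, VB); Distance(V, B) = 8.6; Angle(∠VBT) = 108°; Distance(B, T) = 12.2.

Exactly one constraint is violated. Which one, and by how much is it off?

Distance(B, T) = 12.2 — off by 5.10.

H = (0.00, 0.00) ✓; HP at 145.5° ✓; |HP| = 16.00 ✓; ∠HPG = 134.3° ✓; |PG| = 10.00 ✓; ∠PGQ = 145.3° ✓; |GQ| = 28.00 ✓; ∠GQV = 68.80° ✓; |QV| = 11.30 ✓; ∠(QV, VB) = 90.00° ✓; |VB| = 8.600 ✓; ∠VBT = 108.0° ✓; |BT| = 17.30 ✗.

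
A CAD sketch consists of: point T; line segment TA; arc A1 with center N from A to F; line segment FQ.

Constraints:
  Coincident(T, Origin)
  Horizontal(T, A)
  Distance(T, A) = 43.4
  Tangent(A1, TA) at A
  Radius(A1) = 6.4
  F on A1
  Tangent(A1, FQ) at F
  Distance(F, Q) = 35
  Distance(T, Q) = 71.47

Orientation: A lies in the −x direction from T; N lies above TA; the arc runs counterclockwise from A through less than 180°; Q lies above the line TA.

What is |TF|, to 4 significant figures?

39.90

Checks: |NF| = 6.400 ✓; ∠(NF, FQ) = 90.00° ✓; |FQ| = 35.00 ✓; |TQ| = 71.47 ✓.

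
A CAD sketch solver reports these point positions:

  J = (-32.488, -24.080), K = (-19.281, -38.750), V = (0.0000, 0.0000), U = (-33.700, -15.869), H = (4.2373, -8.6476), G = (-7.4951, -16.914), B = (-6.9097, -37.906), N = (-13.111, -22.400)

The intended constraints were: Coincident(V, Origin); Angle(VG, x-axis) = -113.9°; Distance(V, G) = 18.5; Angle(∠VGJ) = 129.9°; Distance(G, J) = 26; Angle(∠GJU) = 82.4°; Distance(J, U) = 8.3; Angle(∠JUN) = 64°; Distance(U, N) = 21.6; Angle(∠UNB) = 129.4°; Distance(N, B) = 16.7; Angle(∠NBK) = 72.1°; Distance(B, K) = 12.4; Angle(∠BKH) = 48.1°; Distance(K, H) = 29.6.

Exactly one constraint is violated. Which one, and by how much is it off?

Distance(K, H) = 29.6 — off by 8.60.

V = (0.00, 0.00) ✓; VG at -113.9° ✓; |VG| = 18.50 ✓; ∠VGJ = 129.9° ✓; |GJ| = 26.00 ✓; ∠GJU = 82.40° ✓; |JU| = 8.300 ✓; ∠JUN = 64.00° ✓; |UN| = 21.60 ✓; ∠UNB = 129.4° ✓; |NB| = 16.70 ✓; ∠NBK = 72.10° ✓; |BK| = 12.40 ✓; ∠BKH = 48.10° ✓; |KH| = 38.20 ✗.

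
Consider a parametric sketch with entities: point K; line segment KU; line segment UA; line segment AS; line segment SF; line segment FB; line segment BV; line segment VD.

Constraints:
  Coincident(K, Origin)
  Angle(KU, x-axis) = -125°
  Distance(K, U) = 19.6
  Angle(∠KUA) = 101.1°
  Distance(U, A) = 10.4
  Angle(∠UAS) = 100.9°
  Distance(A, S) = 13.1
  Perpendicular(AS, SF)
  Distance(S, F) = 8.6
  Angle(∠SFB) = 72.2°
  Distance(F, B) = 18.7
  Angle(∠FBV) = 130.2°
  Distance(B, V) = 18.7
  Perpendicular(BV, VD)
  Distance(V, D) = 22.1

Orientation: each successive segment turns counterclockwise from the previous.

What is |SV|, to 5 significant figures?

28.793

K is at the origin; KU runs at -125.0° with length 19.6, so U = (-11.242, -16.055). ∠KUA = 101.1° gives UA at -46.100° from the x-axis; with |UA| = 10.4, A = (-4.0307, -23.549). ∠UAS = 100.9° gives AS at 33.000° from the x-axis; with |AS| = 13.1, S = (6.9559, -16.414). The perpendicularity gives SF at right angles to AS, so SF runs at 123.00°; with |SF| = 8.6, F = (2.2720, -9.2018). ∠SFB = 72.2° gives FB at -129.20° from the x-axis; with |FB| = 18.7, B = (-9.5470, -23.693). ∠FBV = 130.2° gives BV at -79.400° from the x-axis; with |BV| = 18.7, V = (-6.1071, -42.074). Then |SV| = |V − S| = 28.793.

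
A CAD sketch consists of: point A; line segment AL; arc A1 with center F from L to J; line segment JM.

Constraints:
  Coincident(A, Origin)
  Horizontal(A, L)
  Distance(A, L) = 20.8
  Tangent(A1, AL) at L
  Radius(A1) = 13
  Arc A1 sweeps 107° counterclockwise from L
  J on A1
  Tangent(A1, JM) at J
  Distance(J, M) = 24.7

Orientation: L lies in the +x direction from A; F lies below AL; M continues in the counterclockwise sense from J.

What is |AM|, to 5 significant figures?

43.324

On A1, L sits at bearing 90° from F; a 107° counterclockwise sweep puts J at bearing 197°, so J = F + 13.0·(cos 197°, sin 197°) = (8.3680, -16.801). A1 meets JM tangentially, so FJ is at right angles to JM, so JM runs along (−sin 197°, cos 197°); with |JM| = 24.7, M = (15.590, -40.422). Then |AM| = |M − A| = 43.324.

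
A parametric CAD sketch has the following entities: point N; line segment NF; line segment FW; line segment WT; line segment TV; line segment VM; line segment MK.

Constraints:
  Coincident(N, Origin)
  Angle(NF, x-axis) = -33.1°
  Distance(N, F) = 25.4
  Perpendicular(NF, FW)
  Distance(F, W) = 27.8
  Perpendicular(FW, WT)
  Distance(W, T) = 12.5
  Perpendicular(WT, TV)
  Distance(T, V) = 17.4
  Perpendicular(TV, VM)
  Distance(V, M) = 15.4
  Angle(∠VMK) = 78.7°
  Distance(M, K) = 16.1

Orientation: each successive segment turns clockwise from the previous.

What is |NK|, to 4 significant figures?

36.31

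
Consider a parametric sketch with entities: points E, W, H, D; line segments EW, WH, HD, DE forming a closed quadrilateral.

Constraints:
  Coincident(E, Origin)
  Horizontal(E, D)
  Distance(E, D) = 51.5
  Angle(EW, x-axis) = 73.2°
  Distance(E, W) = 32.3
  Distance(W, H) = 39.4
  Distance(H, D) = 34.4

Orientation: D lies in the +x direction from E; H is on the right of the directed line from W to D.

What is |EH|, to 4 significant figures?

19.45

Checks: E.y = 0.00, D.y = 0.00 ✓; |WH| = 39.40 ✓; |HD| = 34.40 ✓.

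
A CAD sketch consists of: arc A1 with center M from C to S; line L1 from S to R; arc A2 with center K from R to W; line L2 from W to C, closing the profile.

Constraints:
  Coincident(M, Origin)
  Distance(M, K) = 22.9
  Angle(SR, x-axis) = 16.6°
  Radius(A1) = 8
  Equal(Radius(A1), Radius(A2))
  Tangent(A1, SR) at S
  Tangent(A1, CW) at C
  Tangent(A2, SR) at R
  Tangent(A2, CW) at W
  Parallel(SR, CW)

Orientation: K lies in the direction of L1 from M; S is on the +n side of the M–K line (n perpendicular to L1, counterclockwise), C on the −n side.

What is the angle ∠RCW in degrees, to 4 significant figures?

34.94°

The slot axis is L1's direction at 16.6°, so u = (cos 16.6°, sin 16.6°) = (0.9583, 0.2857) and n = (−sin 16.6°, cos 16.6°) = (-0.2857, 0.9583). M is at the origin and K lies 22.9 along u from M, so K = 22.9·u = (21.95, 6.542). Tangency of A1 to both parallel lines with radius 8.0 puts S and C at M ± 8.0·n: S = (-2.286, 7.667), C = (2.286, -7.667). Equal radii place R and W the same way about K: R = K + 8.0·n = (19.66, 14.21), W = K − 8.0·n = (24.23, -1.124). Then cos ∠RCW = CR·CW / (|CR||CW|), giving 34.94°.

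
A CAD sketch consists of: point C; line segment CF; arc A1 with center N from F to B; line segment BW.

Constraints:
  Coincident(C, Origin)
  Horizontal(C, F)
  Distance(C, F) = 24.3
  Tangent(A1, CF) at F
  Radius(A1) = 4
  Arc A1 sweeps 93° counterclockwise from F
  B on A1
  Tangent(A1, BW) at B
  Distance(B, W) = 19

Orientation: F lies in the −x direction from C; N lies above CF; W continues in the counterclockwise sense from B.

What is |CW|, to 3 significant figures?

31.5

C is at the origin; C and F share the same y with |CF| = 24.3 and F on the −x side, so F = (-24.3, 0.00). A1 meets CF tangentially, so NF is at right angles to CF, so N = F + (0, 4) = (-24.3, 4.00). On A1, F sits at bearing -90° from N; a 93° counterclockwise sweep puts B at bearing 3°, so B = N + 4.0·(cos 3°, sin 3°) = (-20.3, 4.21). The tangent condition forces NB to be normal to BW, so BW runs along (−sin 3°, cos 3°); with |BW| = 19.0, W = (-21.3, 23.2). Then |CW| = |W − C| = 31.5.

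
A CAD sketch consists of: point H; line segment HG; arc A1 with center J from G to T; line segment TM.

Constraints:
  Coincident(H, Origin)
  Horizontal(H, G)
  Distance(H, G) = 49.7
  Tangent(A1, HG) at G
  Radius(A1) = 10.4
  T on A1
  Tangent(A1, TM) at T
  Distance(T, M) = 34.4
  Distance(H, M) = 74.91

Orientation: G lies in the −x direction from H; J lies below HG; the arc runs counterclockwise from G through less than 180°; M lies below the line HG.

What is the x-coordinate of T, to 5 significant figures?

-60.100

Checks: ∠(JG, GH) = 90.00° ✓; |JT| = 10.40 ✓; ∠(JT, TM) = 90.00° ✓; |TM| = 34.40 ✓; |HM| = 74.91 ✓.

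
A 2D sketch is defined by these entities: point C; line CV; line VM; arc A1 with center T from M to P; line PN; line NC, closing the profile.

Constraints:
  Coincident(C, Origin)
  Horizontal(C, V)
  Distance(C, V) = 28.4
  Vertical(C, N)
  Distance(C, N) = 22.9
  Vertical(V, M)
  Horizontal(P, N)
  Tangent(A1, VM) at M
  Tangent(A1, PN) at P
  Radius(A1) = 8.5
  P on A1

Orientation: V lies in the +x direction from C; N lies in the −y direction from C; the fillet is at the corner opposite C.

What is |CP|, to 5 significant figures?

30.338

C is at the origin; CV is horizontal with |CV| = 28.4 and V on the +x side, so V = (28.400, 0.0000). C and N share the same x with |CN| = 22.9 and N on the −y side, so N = (0.0000, -22.900). The virtual corner opposite C is at (28.400, -22.900). Since A1 is tangent to VM there, TM ⟂ VM and tangency of A1 to PN means the radius TP is perpendicular to PN, with radius 8.5, so the center T sits 8.5 in from both sides at T = (19.900, -14.400). That places the tangent points at M = (28.400, -14.400) on VM and P = (19.900, -22.900) on PN. Then |CP| = |P − C| = 30.338.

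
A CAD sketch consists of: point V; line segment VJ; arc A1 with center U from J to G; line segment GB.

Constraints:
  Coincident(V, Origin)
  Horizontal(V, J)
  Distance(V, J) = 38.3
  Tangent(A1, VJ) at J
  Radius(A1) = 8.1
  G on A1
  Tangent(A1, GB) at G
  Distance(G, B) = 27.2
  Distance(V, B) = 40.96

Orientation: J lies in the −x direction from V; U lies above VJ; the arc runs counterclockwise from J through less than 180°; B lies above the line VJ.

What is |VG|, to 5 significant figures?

31.048

V is at the origin; V and J share the same y with |VJ| = 38.3 and J on the −x side, so J = (-38.300, 0.0000). The tangent condition forces UJ to be normal to VJ, so U = J + (0, 8.1) = (-38.300, 8.1000). Since UG ⟂ GB (tangency), |UB| = √(8.1² + 27.2²) = 28.380 regardless of where G sits on A1. So B lies on both circle(V, 40.96) and circle(U, 28.380); the above-VJ intersection is B = (-24.443, 32.867). G is the foot of the tangent from B: G = (-30.396, 6.3270).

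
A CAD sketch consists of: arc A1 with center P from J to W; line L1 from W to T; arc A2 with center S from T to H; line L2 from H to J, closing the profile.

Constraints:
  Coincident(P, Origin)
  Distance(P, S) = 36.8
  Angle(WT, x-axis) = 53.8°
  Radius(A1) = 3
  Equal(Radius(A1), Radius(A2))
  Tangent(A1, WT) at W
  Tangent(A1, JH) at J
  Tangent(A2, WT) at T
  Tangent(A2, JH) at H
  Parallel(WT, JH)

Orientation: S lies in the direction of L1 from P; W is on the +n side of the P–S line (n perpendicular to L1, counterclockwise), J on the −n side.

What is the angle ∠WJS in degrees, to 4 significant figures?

85.34°

P is at the origin and S lies 36.8 along u from P, so S = 36.8·u = (21.73, 29.70). Tangency of A1 to both parallel lines with radius 3.0 puts W and J at P ± 3.0·n: W = (-2.421, 1.772), J = (2.421, -1.772). Then cos ∠WJS = JW·JS / (|JW||JS|), giving 85.34°.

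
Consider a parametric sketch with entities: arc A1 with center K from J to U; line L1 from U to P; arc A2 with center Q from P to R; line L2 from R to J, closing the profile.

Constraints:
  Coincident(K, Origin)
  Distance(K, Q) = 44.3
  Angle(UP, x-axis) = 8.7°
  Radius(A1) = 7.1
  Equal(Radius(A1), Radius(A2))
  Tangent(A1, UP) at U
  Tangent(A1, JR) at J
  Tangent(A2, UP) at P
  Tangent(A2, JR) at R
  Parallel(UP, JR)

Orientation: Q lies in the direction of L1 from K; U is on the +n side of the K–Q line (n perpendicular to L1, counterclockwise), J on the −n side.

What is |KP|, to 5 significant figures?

44.865

The slot axis is L1's direction at 8.7°, so u = (cos 8.7°, sin 8.7°) = (0.98849, 0.15126) and n = (−sin 8.7°, cos 8.7°) = (-0.15126, 0.98849). K is at the origin and Q lies 44.3 along u from K, so Q = 44.3·u = (43.790, 6.7009). Tangency of A1 to both parallel lines with radius 7.1 puts U and J at K ± 7.1·n: U = (-1.0740, 7.0183), J = (1.0740, -7.0183). Equal radii place P and R the same way about Q: P = Q + 7.1·n = (42.716, 13.719), R = Q − 7.1·n = (44.864, -0.31745). Then |KP| = |P − K| = 44.865.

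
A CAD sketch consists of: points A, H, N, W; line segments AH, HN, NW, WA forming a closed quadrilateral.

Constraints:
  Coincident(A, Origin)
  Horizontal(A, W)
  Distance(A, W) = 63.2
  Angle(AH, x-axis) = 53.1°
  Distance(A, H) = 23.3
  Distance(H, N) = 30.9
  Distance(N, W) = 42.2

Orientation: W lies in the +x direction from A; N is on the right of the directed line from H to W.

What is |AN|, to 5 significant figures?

25.061

A is at the origin; A and W share the same y with |AW| = 63.2 and W in +x, so W = (63.2, 0). AH runs at 53.1° with |AH| = 23.3, so H = (13.990, 18.633). N is determined by |HN| = 30.9 and |NW| = 42.2 together: it lies at the intersection of circle(H, 30.9) and circle(W, 42.2). With |HW| = 52.620, the foot of the radical line on HW is 18.461 from H and the perpendicular offset is √(30.9² − 18.461²) = 24.779. Taking the right-of-HW solution: N = (22.480, -11.078).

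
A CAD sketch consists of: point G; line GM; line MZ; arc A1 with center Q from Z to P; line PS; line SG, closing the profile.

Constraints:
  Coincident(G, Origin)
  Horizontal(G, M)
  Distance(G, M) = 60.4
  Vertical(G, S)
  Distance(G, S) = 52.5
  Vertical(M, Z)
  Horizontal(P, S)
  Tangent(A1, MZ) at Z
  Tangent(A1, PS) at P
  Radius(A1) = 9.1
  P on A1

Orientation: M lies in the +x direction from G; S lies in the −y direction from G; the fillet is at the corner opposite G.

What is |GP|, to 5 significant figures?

73.403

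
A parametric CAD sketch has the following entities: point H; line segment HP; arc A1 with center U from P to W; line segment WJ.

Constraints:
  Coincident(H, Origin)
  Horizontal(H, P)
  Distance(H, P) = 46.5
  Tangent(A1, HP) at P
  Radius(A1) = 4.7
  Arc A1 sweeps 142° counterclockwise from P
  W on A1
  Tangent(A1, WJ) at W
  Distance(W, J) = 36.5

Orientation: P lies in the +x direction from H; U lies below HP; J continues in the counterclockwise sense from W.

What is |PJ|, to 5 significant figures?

40.280

H is at the origin; HP is horizontal with |HP| = 46.5 and P on the +x side, so P = (46.500, 0.0000). Tangency of A1 to HP means the radius UP is perpendicular to HP, so U = P + (0, -4.7) = (46.500, -4.7000). On A1, P sits at bearing 90° from U; a 142° counterclockwise sweep puts W at bearing 232°, so W = U + 4.7·(cos 232°, sin 232°) = (43.606, -8.4037). Tangency of A1 to WJ means the radius UW is perpendicular to WJ, so WJ runs along (−sin 232°, cos 232°); with |WJ| = 36.5, J = (72.369, -30.875). Then |PJ| = |J − P| = 40.280.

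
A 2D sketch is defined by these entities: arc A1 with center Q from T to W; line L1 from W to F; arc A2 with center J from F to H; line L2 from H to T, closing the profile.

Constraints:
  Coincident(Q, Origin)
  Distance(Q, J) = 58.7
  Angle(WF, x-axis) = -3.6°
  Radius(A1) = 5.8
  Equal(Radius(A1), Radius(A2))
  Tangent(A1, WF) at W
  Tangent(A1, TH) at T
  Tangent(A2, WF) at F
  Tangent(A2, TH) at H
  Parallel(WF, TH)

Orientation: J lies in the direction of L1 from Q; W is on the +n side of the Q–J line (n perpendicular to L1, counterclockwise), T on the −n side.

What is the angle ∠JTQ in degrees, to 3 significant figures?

84.4°

Q is at the origin and J lies 58.7 along u from Q, so J = 58.7·u = (58.6, -3.69). Tangency of A1 to both parallel lines with radius 5.8 puts W and T at Q ± 5.8·n: W = (0.364, 5.79), T = (-0.364, -5.79). Then cos ∠JTQ = TJ·TQ / (|TJ||TQ|), giving 84.4°.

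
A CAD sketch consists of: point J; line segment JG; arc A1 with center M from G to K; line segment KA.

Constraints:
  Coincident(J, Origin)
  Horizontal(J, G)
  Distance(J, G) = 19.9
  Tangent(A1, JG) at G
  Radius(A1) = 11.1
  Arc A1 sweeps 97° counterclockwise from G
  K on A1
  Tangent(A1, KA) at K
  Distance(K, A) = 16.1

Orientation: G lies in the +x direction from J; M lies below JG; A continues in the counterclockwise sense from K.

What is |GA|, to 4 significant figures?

29.84

On A1, G sits at bearing 90° from M; a 97° counterclockwise sweep puts K at bearing 187°, so K = M + 11.1·(cos 187°, sin 187°) = (8.883, -12.45). Since A1 is tangent to KA there, MK ⟂ KA, so KA runs along (−sin 187°, cos 187°); with |KA| = 16.1, A = (10.84, -28.43). Then |GA| = |A − G| = 29.84.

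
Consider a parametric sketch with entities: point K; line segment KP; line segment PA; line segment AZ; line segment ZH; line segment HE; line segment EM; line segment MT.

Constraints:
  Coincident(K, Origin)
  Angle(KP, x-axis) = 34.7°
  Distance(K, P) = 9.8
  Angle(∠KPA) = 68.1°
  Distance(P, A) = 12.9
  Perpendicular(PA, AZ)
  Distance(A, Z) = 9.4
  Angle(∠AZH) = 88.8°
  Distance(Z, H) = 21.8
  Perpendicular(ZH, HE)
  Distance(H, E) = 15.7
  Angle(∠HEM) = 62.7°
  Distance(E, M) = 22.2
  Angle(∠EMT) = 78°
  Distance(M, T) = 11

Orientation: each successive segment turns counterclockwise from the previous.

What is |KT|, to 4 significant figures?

3.115

∠HEM = 62.7° gives EM at 175.1° from the x-axis; with |EM| = 22.2, M = (-3.193, 8.397). ∠EMT = 78.0° gives MT at -82.90° from the x-axis; with |MT| = 11.0, T = (-1.833, -2.518). Then |KT| = |T − K| = 3.115.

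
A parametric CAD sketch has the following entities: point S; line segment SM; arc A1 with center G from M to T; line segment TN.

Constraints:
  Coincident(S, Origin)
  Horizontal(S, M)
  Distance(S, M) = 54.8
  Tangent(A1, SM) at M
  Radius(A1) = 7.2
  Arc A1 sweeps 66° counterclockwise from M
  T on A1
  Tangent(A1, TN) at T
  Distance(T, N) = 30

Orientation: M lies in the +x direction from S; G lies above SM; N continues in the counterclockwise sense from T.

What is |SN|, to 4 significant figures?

80.11

S is at the origin; S and M share the same y with |SM| = 54.8 and M on the +x side, so M = (54.80, 0.000). Since A1 is tangent to SM there, GM ⟂ SM, so G = M + (0, 7.2) = (54.80, 7.200). On A1, M sits at bearing -90° from G; a 66° counterclockwise sweep puts T at bearing -24°, so T = G + 7.2·(cos -24°, sin -24°) = (61.38, 4.271). The tangent condition forces GT to be normal to TN, so TN runs along (−sin -24°, cos -24°); with |TN| = 30.0, N = (73.58, 31.68). Then |SN| = |N − S| = 80.11.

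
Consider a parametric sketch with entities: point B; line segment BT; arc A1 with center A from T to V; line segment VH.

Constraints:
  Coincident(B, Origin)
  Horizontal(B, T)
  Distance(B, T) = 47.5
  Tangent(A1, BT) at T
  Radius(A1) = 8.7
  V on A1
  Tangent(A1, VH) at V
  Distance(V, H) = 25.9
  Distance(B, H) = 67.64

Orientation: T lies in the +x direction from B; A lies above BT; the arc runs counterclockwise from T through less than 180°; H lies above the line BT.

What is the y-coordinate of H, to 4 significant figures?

33.63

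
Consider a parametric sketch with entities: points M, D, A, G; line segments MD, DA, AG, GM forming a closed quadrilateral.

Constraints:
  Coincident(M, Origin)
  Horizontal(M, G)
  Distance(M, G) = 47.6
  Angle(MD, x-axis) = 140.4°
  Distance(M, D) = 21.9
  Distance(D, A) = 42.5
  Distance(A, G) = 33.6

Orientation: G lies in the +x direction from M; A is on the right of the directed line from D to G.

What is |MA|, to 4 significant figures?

20.61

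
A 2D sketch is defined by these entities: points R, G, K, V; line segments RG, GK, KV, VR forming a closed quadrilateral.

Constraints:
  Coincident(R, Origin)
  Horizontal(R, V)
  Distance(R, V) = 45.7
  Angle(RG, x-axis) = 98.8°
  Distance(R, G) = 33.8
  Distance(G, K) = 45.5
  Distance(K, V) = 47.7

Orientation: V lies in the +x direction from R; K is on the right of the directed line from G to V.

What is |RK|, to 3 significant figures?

11.9

Checks: |GK| = 45.50 ✓; |KV| = 47.70 ✓.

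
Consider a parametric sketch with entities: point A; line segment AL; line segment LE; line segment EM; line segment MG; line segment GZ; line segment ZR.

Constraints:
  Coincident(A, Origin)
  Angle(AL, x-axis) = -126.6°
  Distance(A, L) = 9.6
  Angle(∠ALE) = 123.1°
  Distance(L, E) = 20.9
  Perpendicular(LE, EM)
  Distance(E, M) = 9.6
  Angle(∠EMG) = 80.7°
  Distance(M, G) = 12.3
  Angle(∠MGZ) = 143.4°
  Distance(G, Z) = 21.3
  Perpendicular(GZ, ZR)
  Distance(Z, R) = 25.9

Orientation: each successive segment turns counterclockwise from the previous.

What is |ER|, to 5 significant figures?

27.034

A is at the origin; AL runs at -126.6° with length 9.6, so L = (-5.7238, -7.7070). ∠ALE = 123.1° gives LE at -69.700° from the x-axis; with |LE| = 20.9, E = (1.5272, -27.309). LE ⟂ EM, so EM runs at 20.300°; with |EM| = 9.6, M = (10.531, -23.978). ∠EMG = 80.7° gives MG at 119.60° from the x-axis; with |MG| = 12.3, G = (4.4554, -13.284). ∠MGZ = 143.4° gives GZ at 156.20° from the x-axis; with |GZ| = 21.3, Z = (-15.033, -4.6880). GZ ⟂ ZR, so ZR runs at -113.80°; with |ZR| = 25.9, R = (-25.485, -28.385). Then |ER| = |R − E| = 27.034.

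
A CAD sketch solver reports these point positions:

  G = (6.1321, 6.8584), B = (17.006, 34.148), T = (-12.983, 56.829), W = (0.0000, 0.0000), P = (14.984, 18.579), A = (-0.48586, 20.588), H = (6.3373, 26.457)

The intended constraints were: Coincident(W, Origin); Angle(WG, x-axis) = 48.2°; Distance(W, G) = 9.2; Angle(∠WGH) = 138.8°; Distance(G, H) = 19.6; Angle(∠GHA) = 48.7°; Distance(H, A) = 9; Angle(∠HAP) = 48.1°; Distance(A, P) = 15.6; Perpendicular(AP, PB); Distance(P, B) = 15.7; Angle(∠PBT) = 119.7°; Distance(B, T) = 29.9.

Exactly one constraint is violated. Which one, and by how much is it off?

Distance(B, T) = 29.9 — off by 7.70.

W = (0.00, 0.00) ✓; WG at 48.20° ✓; |WG| = 9.200 ✓; ∠WGH = 138.8° ✓; |GH| = 19.60 ✓; ∠GHA = 48.70° ✓; |HA| = 9.000 ✓; ∠HAP = 48.10° ✓; |AP| = 15.60 ✓; ∠(AP, PB) = 90.00° ✓; |PB| = 15.70 ✓; ∠PBT = 119.7° ✓; |BT| = 37.60 ✗.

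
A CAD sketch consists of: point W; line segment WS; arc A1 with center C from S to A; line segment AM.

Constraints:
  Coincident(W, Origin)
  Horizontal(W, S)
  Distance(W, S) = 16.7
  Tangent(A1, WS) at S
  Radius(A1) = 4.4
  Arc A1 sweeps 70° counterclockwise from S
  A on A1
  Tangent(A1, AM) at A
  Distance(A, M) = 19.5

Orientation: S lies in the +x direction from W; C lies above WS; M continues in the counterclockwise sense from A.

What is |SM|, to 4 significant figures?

23.81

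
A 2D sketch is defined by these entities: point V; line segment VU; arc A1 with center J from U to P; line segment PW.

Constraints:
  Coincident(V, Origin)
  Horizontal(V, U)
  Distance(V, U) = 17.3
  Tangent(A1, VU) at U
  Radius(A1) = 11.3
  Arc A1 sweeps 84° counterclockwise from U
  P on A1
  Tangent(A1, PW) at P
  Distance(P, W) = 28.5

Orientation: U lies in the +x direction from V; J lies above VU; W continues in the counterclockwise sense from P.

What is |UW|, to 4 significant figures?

41.01

V is at the origin; V and U share the same y with |VU| = 17.3 and U on the +x side, so U = (17.30, 0.000). Tangency of A1 to VU means the radius JU is perpendicular to VU, so J = U + (0, 11.3) = (17.30, 11.30). On A1, U sits at bearing -90° from J; an 84° counterclockwise sweep puts P at bearing -6°, so P = J + 11.3·(cos -6°, sin -6°) = (28.54, 10.12). The tangent condition forces JP to be normal to PW, so PW runs along (−sin -6°, cos -6°); with |PW| = 28.5, W = (31.52, 38.46). Then |UW| = |W − U| = 41.01.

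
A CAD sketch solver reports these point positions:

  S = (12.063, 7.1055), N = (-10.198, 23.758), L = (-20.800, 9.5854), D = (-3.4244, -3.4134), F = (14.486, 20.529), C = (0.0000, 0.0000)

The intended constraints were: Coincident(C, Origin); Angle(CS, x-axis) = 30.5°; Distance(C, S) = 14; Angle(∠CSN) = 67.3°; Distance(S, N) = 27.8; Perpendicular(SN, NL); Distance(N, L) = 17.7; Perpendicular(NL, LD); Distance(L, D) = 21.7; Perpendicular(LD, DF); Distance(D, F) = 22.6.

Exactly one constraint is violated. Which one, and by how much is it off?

Distance(D, F) = 22.6 — off by 7.30.

C = (0.00, 0.00) ✓; CS at 30.50° ✓; |CS| = 14.00 ✓; ∠CSN = 67.30° ✓; |SN| = 27.80 ✓; ∠(SN, NL) = 90.00° ✓; |NL| = 17.70 ✓; ∠(NL, LD) = 90.00° ✓; |LD| = 21.70 ✓; ∠(LD, DF) = 90.00° ✓; |DF| = 29.90 ✗.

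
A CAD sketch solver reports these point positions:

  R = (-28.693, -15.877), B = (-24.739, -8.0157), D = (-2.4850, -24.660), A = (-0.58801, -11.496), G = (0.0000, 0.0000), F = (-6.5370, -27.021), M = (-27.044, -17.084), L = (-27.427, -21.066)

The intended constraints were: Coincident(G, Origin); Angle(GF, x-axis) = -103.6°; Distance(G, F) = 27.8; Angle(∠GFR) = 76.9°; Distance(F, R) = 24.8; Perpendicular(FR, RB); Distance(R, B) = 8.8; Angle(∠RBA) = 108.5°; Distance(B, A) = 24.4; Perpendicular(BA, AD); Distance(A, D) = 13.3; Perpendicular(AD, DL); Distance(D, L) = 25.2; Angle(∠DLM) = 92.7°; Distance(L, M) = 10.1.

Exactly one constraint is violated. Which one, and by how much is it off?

Distance(L, M) = 10.1 — off by 6.10.

G = (0.00, 0.00) ✓; GF at -103.6° ✓; |GF| = 27.80 ✓; ∠GFR = 76.90° ✓; |FR| = 24.80 ✓; ∠(FR, RB) = 90.00° ✓; |RB| = 8.800 ✓; ∠RBA = 108.5° ✓; |BA| = 24.40 ✓; ∠(BA, AD) = 90.00° ✓; |AD| = 13.30 ✓; ∠(AD, DL) = 90.00° ✓; |DL| = 25.20 ✓; ∠DLM = 92.71° ✓; |LM| = 4.000 ✗.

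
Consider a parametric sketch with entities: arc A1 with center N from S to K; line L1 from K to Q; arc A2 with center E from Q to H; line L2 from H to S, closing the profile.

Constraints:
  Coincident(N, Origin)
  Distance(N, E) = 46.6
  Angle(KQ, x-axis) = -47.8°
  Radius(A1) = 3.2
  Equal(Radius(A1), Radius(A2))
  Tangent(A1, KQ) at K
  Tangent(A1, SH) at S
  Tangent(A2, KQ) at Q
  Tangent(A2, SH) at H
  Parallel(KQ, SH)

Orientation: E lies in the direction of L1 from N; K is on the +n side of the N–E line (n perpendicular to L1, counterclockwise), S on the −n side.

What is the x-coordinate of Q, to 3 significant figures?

33.7

The slot axis is L1's direction at -47.8°, so u = (cos -47.8°, sin -47.8°) = (0.672, -0.741) and n = (−sin -47.8°, cos -47.8°) = (0.741, 0.672). N is at the origin and E lies 46.6 along u from N, so E = 46.6·u = (31.3, -34.5). Tangency of A1 to both parallel lines with radius 3.2 puts K and S at N ± 3.2·n: K = (2.37, 2.15), S = (-2.37, -2.15). Equal radii place Q and H the same way about E: Q = E + 3.2·n = (33.7, -32.4), H = E − 3.2·n = (28.9, -36.7). So Q.x = 33.7.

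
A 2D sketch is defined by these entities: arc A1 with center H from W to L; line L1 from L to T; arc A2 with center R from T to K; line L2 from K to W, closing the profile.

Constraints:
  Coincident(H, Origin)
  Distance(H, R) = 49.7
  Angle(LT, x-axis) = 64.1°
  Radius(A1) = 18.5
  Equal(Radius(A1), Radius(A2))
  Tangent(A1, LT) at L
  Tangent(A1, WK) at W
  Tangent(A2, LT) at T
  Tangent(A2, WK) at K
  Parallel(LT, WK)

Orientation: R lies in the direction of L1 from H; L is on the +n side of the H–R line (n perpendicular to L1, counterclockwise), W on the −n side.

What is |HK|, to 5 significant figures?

53.032

Tangency of A1 to both parallel lines with radius 18.5 puts L and W at H ± 18.5·n: L = (-16.642, 8.0808), W = (16.642, -8.0808). Equal radii place T and K the same way about R: T = R + 18.5·n = (5.0672, 52.789), K = R − 18.5·n = (38.351, 36.627). Then |HK| = |K − H| = 53.032.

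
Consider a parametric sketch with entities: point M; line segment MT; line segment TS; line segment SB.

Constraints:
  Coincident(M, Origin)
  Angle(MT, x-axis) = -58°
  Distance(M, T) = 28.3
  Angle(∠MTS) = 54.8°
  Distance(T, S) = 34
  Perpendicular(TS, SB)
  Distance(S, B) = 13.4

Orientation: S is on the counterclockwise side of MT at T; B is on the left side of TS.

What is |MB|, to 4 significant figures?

20.18

∠MTS = 54.8°, so TS runs at -58.0° + (180° − 54.8°) = 67.20° from the x-axis; with |TS| = 34.0, S = T + 34.0·(cos 67.20°, sin 67.20°) = (28.17, 7.344). TS is perpendicular to SB; with |SB| = 13.4 on the left of TS, B = S + 13.4·(-0.9219, 0.3875) = (15.82, 12.54). Then |MB| = |B − M| = 20.18.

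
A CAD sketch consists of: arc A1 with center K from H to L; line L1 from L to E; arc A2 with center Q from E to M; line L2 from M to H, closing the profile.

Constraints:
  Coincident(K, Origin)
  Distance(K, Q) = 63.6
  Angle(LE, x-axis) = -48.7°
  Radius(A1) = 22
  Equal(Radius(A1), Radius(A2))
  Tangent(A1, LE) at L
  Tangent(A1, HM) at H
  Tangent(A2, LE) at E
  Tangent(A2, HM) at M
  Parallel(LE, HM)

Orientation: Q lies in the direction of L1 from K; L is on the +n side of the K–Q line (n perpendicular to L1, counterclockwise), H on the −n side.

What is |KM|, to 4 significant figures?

67.30

The slot axis is L1's direction at -48.7°, so u = (cos -48.7°, sin -48.7°) = (0.6600, -0.7513) and n = (−sin -48.7°, cos -48.7°) = (0.7513, 0.6600). K is at the origin and Q lies 63.6 along u from K, so Q = 63.6·u = (41.98, -47.78). Tangency of A1 to both parallel lines with radius 22.0 puts L and H at K ± 22.0·n: L = (16.53, 14.52), H = (-16.53, -14.52). Equal radii place E and M the same way about Q: E = Q + 22.0·n = (58.50, -33.26), M = Q − 22.0·n = (25.45, -62.30). Then |KM| = |M − K| = 67.30.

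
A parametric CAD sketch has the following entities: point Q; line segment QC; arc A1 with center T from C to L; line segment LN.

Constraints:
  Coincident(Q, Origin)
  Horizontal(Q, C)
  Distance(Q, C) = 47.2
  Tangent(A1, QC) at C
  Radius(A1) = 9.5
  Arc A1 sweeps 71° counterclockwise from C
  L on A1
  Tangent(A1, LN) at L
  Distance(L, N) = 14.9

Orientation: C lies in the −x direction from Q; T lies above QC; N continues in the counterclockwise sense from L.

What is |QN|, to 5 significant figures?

39.159

On A1, C sits at bearing -90° from T; a 71° counterclockwise sweep puts L at bearing -19°, so L = T + 9.5·(cos -19°, sin -19°) = (-38.218, 6.4071). Tangency of A1 to LN means the radius TL is perpendicular to LN, so LN runs along (−sin -19°, cos -19°); with |LN| = 14.9, N = (-33.367, 20.495). Then |QN| = |N − Q| = 39.159.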